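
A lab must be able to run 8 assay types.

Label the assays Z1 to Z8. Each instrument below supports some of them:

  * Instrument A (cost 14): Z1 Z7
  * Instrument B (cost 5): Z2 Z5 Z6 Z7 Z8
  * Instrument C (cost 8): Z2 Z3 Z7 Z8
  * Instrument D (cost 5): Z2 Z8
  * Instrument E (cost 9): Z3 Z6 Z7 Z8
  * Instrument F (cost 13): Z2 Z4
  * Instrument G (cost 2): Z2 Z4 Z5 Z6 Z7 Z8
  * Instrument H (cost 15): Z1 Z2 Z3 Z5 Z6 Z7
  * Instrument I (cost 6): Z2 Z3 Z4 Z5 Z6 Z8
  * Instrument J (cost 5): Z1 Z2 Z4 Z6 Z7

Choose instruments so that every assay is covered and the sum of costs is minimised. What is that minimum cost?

I, J together cover every assay (I ∪ J = {Z1, Z2, Z3, Z4, Z5, Z6, Z7, Z8}); total cost 6 + 5 = 11.
The greedy pick G, J, I costs 13; no covering selection beats 11.

11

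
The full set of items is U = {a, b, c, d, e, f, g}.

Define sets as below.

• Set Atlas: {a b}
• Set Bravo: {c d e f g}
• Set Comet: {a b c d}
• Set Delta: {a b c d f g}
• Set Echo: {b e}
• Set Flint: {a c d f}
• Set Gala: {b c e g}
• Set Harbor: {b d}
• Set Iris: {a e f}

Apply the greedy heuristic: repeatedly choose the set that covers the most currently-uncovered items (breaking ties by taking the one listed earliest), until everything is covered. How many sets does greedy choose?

2

Greedy: pick Delta (covers 6 new) → pick Bravo (covers 1 new). Total picks: 2.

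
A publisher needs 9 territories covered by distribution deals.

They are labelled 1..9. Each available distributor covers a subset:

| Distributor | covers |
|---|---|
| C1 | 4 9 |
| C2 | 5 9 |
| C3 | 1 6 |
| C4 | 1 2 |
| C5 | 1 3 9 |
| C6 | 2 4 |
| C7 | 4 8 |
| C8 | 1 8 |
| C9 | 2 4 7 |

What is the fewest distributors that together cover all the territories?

Take {C2, C3, C5, C8, C9}. Their union is {1, 2, 3, 4, 5, 6, 7, 8, 9}, which is all 9 territories.
No 4 of the 9 distributors cover everything (all 126 combinations miss at least one territory), so 5 is optimal.

5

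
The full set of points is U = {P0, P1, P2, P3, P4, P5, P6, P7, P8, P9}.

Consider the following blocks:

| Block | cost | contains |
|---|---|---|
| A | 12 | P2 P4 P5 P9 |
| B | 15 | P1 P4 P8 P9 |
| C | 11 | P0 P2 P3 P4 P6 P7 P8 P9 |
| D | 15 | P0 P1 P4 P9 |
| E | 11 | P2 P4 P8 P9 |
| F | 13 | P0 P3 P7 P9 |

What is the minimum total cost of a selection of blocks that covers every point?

A, B, C together cover every point (A ∪ B ∪ C = {P0, P1, P2, P3, P4, P5, P6, P7, P8, P9}); total cost 12 + 15 + 11 = 38.
No covering selection has total cost below 38.

38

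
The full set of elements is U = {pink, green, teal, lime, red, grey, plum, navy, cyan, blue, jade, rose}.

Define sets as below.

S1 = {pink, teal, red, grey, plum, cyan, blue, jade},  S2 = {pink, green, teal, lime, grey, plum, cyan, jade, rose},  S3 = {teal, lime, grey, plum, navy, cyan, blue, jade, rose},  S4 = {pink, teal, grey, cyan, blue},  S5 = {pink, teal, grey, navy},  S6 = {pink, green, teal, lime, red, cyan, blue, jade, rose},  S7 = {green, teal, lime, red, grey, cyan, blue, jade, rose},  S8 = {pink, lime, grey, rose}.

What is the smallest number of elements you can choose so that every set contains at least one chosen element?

H = {pink, jade} meets every set (each contains at least one member of H), and |H| = 2.
No single element lies in every set, so at least 2 are needed and 2 is optimal.

2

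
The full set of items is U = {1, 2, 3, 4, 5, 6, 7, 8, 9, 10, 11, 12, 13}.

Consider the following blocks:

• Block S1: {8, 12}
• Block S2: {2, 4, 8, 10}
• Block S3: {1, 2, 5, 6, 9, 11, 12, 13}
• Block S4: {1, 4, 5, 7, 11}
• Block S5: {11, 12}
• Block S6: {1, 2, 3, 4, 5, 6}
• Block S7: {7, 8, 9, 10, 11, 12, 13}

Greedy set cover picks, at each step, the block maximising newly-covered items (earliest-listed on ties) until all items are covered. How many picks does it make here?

Greedy: pick S3 (covers 8 new) → pick S2 (covers 3 new) → pick S4 (covers 1 new) → pick S6 (covers 1 new). Total picks: 4.
(The true minimum cover uses only 2 blocks, so greedy is not optimal here.)

4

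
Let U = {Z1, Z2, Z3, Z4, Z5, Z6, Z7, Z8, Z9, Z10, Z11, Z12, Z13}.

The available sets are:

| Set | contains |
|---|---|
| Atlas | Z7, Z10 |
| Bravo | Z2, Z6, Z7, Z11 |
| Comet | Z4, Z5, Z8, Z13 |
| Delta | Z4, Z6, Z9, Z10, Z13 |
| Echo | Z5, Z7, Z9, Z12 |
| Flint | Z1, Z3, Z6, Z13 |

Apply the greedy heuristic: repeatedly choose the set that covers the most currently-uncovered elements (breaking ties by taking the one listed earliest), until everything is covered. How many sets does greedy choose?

5

Greedy: pick Delta (covers 5 new) → pick Bravo (covers 3 new) → pick Comet (covers 2 new) → pick Flint (covers 2 new) → pick Echo (covers 1 new). Total picks: 5.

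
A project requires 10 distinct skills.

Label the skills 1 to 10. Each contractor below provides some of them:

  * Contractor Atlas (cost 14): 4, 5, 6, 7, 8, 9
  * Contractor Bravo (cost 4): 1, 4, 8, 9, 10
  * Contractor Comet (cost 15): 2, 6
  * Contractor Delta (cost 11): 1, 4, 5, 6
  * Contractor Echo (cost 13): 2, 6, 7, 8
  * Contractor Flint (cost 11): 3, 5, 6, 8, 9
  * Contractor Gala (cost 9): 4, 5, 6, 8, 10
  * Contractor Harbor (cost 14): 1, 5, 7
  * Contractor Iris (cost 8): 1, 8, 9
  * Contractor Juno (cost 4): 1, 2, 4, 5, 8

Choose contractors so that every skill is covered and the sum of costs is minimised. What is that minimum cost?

28

Bravo, Echo, Flint together cover every skill (Bravo ∪ Echo ∪ Flint = {1, 2, 3, 4, 5, 6, 7, 8, 9, 10}); total cost 4 + 13 + 11 = 28.
The greedy pick Bravo, Juno, Flint, Echo costs 32; no covering selection beats 28.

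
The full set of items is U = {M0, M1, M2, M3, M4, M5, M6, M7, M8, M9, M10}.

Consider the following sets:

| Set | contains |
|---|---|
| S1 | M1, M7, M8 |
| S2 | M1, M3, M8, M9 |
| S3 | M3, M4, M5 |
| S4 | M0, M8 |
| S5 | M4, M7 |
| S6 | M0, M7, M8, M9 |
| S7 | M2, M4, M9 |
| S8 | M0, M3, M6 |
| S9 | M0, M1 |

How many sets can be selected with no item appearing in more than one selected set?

3

S1, S7, S8 are pairwise disjoint (S1={M1,M7,M8}; S7={M2,M4,M9}; S8={M0,M3,M6}).
Every remaining set overlaps one of these, and no 4 of the listed sets are pairwise disjoint, so 3 is the maximum.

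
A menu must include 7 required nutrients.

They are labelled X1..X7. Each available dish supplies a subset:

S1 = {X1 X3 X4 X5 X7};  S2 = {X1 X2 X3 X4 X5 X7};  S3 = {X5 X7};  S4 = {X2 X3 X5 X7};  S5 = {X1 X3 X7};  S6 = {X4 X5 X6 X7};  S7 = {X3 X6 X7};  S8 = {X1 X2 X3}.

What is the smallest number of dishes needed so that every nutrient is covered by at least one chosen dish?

S2 and S6 together: S2 ∪ S6 = {X1, X2, X3, X4, X5, X6, X7} — every nutrient is covered.
No single dish has all 7 nutrients (the largest, S2, has 6), so 2 is optimal.

2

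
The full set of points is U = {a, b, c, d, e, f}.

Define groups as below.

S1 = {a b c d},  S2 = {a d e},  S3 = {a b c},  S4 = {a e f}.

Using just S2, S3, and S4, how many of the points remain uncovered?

Union of S2, S3, S4 = {a, b, c, d, e, f} — that's every point, so 0 are uncovered.

0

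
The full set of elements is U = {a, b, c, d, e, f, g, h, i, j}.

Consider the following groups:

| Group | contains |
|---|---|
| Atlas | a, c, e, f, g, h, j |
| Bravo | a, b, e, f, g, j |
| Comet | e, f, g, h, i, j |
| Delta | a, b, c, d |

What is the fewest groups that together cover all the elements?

Take {Comet, Delta}. Their union is {a, b, c, d, e, f, g, h, i, j}, which is all 10 elements.
No single group has all 10 elements (the largest, Atlas, has 7), so 2 is optimal.

2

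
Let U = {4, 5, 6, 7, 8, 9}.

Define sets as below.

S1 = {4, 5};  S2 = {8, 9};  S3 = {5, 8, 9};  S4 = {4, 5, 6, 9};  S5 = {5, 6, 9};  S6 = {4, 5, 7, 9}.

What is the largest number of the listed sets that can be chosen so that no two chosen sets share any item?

S1, S2 are pairwise disjoint (S1={4,5}; S2={8,9}).
Every remaining set overlaps one of these, and no 3 of the listed sets are pairwise disjoint, so 2 is the maximum.

2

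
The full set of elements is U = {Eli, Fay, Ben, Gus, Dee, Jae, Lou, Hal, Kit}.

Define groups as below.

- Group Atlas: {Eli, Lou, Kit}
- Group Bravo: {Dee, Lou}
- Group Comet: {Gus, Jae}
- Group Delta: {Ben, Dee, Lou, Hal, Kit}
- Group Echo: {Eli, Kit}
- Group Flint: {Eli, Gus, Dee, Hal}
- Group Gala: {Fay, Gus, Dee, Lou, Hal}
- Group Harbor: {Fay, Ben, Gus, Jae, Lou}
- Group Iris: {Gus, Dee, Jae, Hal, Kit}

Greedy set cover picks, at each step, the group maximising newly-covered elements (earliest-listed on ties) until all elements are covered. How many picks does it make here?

3

Greedy: pick Delta (covers 5 new) → pick Harbor (covers 3 new) → pick Atlas (covers 1 new). Total picks: 3.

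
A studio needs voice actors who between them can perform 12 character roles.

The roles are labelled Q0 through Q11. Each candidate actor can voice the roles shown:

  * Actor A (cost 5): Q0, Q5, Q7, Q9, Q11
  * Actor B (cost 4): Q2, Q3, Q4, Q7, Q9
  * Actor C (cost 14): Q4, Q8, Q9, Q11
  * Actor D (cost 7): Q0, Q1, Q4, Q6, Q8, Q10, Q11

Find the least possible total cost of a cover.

16

A, B, D together cover every role (A ∪ B ∪ D = {Q0, Q1, Q2, Q3, Q4, Q5, Q6, Q7, Q8, Q9, Q10, Q11}); total cost 5 + 4 + 7 = 16.
No covering selection has total cost below 16.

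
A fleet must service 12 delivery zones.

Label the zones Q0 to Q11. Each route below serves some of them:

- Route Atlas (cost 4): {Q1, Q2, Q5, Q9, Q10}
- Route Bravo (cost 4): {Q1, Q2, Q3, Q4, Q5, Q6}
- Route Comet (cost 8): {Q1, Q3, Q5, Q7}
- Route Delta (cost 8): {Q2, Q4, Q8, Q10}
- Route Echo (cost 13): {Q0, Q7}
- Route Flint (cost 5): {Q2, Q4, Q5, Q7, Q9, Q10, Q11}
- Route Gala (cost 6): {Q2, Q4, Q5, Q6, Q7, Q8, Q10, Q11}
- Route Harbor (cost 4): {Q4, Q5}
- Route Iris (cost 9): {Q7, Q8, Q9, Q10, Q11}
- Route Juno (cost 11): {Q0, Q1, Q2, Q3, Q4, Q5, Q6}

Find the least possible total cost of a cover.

Iris, Juno together cover every zone (Iris ∪ Juno = {Q0, Q1, Q2, Q3, Q4, Q5, Q6, Q7, Q8, Q9, Q10, Q11}); total cost 9 + 11 = 20.
The greedy pick Bravo, Flint, Gala, Juno costs 26; no covering selection beats 20.

20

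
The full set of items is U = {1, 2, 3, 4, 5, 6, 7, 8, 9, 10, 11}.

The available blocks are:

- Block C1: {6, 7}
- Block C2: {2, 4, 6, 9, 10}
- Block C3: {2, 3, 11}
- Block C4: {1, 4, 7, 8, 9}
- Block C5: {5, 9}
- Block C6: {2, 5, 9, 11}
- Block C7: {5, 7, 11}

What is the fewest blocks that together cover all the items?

C2 and C3 and C4 and C5 together: C2 ∪ C3 ∪ C4 ∪ C5 = {1, 2, 3, 4, 5, 6, 7, 8, 9, 10, 11} — every item is covered.
No 3 of the 7 blocks cover everything (all 35 combinations miss at least one item), so 4 is optimal.

4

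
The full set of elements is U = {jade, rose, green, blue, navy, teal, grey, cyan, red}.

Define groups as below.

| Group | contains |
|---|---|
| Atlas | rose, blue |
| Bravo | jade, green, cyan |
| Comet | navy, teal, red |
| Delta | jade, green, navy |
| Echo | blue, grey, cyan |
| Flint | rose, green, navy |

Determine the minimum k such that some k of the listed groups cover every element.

4

Atlas and Bravo and Comet and Echo together: Atlas ∪ Bravo ∪ Comet ∪ Echo = {jade, rose, green, blue, navy, teal, grey, cyan, red} — every element is covered.
No 3 of the 6 groups cover everything (all 20 combinations miss at least one element), so 4 is optimal.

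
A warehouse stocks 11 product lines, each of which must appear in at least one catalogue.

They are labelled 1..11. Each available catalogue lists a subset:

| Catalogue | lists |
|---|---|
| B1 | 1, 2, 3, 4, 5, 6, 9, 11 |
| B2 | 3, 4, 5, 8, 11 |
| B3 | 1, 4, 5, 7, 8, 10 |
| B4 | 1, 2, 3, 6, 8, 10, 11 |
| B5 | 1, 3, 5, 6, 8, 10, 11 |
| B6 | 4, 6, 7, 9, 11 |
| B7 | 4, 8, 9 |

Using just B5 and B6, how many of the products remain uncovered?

Union of B5, B6 = {1, 3, 4, 5, 6, 7, 8, 9, 10, 11}.
Not covered: 2 — 1 product.

1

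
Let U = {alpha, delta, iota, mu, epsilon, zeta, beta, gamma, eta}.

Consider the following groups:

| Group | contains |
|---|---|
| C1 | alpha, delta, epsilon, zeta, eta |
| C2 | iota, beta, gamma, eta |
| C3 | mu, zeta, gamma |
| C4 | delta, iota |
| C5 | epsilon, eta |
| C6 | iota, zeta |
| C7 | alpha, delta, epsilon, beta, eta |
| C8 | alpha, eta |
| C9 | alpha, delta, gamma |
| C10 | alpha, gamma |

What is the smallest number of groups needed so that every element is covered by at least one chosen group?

C1 and C2 and C3 together: C1 ∪ C2 ∪ C3 = {alpha, delta, iota, mu, epsilon, zeta, beta, gamma, eta} — every element is covered.
Only C3 contains mu, so C3 is forced; the remaining 6 elements need at least 2 more groups (each remaining group adds at most 5) — so at least 3 groups are needed, and 3 is optimal.

3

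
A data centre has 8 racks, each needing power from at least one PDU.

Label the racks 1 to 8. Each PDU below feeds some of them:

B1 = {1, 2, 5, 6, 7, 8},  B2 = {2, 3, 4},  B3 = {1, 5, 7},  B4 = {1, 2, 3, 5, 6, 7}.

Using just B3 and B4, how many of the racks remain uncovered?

Union of B3, B4 = {1, 2, 3, 5, 6, 7}.
Not covered: 4, 8 — 2 racks.

2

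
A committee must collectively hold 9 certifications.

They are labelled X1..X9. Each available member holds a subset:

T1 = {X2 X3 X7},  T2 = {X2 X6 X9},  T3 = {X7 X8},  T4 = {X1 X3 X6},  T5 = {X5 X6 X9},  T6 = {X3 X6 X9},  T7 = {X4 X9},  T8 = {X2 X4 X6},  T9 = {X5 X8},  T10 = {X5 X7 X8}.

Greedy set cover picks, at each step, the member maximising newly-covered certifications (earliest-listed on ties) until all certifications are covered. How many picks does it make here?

5

Greedy: pick T1 (covers 3 new) → pick T5 (covers 3 new) → pick T3 (covers 1 new) → pick T4 (covers 1 new) → pick T7 (covers 1 new). Total picks: 5.
(The true minimum cover uses only 4 members, so greedy is not optimal here.)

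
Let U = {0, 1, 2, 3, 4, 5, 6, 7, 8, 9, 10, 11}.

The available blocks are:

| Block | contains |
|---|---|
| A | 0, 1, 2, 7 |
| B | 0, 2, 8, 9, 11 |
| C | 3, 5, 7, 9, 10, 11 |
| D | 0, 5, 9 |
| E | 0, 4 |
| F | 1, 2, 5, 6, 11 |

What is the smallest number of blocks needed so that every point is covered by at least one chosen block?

B and C and E and F together: B ∪ C ∪ E ∪ F = {0, 1, 2, 3, 4, 5, 6, 7, 8, 9, 10, 11} — every point is covered.
No 3 of the 6 blocks cover everything (all 20 combinations miss at least one point), so 4 is optimal.

4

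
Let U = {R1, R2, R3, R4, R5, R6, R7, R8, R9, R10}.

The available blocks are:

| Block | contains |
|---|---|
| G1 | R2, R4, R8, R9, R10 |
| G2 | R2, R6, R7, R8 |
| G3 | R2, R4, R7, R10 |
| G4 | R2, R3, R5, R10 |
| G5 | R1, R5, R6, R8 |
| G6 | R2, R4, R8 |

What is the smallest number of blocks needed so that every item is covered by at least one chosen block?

Take {G1, G2, G4, G5}. Their union is {R1, R2, R3, R4, R5, R6, R7, R8, R9, R10}, which is all 10 items.
No 3 of the 6 blocks cover everything (all 20 combinations miss at least one item), so 4 is optimal.

4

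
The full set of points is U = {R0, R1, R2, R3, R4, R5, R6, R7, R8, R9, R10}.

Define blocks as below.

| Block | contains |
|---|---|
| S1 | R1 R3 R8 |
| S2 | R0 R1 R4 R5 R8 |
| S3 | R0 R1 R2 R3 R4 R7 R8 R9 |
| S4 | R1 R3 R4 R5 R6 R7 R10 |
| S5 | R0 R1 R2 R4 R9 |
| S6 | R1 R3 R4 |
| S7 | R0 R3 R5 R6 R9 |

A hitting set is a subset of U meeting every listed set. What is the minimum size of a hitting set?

2

Take H = {R0, R1}. Each listed block contains at least one of these, so H is a hitting set of size 2.
No single point lies in every block, so at least 2 are needed and 2 is optimal.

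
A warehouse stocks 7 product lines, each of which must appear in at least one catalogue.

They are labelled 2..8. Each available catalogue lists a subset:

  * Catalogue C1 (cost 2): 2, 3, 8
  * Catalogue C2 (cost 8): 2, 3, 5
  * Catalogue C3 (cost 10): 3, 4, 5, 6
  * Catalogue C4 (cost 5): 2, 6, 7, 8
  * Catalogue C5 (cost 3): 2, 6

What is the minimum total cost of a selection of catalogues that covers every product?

C3, C4 together cover every product (C3 ∪ C4 = {2, 3, 4, 5, 6, 7, 8}); total cost 10 + 5 = 15.
The greedy pick C1, C4, C3 costs 17; no covering selection beats 15.

15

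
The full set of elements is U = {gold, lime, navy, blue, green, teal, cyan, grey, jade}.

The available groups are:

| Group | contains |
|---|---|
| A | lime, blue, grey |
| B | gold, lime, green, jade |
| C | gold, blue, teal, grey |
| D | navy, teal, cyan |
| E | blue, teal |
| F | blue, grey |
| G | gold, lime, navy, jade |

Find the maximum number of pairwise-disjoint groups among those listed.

B, D, F are pairwise disjoint (B={gold,lime,green,jade}; D={navy,teal,cyan}; F={blue,grey}).
Every remaining group overlaps one of these, and no 4 of the listed groups are pairwise disjoint, so 3 is the maximum.

3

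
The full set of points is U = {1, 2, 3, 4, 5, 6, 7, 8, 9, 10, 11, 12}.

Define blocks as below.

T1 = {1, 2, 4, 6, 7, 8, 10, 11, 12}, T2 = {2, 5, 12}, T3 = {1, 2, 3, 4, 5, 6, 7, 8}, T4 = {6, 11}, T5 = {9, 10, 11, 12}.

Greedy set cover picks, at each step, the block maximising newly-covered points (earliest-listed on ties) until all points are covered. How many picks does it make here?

3

Greedy: pick T1 (covers 9 new) → pick T3 (covers 2 new) → pick T5 (covers 1 new). Total picks: 3.
(The true minimum cover uses only 2 blocks, so greedy is not optimal here.)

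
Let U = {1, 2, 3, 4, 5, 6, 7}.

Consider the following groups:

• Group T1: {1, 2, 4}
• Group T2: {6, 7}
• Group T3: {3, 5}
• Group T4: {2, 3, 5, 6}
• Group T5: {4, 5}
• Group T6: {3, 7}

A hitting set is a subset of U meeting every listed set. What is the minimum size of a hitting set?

H = {3, 4, 7} meets every group (each contains at least one member of H), and |H| = 3.
The groups T1, T2, T3 are pairwise disjoint, so any hitting set needs a separate element for each — at least 3. Hence 3 is optimal.

3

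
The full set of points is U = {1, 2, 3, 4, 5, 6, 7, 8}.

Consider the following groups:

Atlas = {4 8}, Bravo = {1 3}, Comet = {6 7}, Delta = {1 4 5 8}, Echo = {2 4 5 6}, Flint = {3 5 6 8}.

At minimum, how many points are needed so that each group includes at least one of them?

3

The 3 points {1, 4, 6} hit every group.
The groups Atlas, Bravo, Comet are pairwise disjoint, so any hitting set needs a separate point for each — at least 3. Hence 3 is optimal.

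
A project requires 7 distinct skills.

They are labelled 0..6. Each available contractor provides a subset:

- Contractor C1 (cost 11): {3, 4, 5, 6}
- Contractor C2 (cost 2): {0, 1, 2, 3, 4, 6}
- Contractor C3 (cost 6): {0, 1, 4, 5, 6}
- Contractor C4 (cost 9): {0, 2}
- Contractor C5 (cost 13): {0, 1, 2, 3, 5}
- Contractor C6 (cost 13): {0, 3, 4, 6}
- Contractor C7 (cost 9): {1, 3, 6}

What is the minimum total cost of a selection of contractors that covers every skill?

C2, C3 together cover every skill (C2 ∪ C3 = {0, 1, 2, 3, 4, 5, 6}); total cost 2 + 6 = 8.
No covering selection has total cost below 8.

8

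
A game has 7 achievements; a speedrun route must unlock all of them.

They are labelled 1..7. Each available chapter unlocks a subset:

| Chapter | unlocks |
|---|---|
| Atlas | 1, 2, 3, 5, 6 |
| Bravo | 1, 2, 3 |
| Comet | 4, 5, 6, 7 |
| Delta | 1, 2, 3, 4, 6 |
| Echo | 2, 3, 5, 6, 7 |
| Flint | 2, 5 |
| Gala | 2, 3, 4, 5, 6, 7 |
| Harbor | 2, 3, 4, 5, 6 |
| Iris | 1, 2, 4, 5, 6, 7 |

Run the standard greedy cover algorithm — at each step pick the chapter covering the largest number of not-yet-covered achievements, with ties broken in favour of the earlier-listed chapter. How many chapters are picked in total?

Greedy: pick Gala (covers 6 new) → pick Atlas (covers 1 new). Total picks: 2.

2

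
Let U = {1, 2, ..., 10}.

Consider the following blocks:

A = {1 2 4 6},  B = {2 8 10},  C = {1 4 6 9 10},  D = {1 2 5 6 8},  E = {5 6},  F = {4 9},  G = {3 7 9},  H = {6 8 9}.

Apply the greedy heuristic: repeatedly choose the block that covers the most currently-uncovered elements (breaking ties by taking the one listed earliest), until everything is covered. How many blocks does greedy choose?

Greedy: pick C (covers 5 new) → pick D (covers 3 new) → pick G (covers 2 new). Total picks: 3.

3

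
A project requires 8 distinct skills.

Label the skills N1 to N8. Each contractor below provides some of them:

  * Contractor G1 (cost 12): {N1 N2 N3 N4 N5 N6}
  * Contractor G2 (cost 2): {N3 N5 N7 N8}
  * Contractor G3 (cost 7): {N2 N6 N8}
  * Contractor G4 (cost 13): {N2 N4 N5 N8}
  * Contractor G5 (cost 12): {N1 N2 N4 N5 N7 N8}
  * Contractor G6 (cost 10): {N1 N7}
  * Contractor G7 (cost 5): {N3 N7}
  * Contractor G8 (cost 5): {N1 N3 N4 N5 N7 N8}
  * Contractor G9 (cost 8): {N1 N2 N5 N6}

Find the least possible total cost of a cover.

12

G3, G8 together cover every skill (G3 ∪ G8 = {N1, N2, N3, N4, N5, N6, N7, N8}); total cost 7 + 5 = 12.
The greedy pick G2, G8, G3 costs 14; no covering selection beats 12.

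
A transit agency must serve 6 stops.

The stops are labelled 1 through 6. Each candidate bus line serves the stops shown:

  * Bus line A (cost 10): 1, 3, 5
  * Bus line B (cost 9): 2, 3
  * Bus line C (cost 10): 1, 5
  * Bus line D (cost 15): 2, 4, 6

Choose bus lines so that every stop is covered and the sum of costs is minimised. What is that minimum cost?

A, D together cover every stop (A ∪ D = {1, 2, 3, 4, 5, 6}); total cost 10 + 15 = 25.
No covering selection has total cost below 25.

25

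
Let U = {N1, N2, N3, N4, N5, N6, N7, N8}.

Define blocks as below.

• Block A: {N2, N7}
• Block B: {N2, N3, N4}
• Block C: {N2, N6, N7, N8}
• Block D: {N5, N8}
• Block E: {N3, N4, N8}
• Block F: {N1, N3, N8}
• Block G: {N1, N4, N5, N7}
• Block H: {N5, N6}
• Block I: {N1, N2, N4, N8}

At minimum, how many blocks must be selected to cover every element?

C, F, and G cover everything between them: the union {N1, N2, N3, N4, N5, N6, N7, N8} is all of U.
No 2 of the 9 blocks cover everything (all 36 combinations miss at least one element), so 3 is optimal.

3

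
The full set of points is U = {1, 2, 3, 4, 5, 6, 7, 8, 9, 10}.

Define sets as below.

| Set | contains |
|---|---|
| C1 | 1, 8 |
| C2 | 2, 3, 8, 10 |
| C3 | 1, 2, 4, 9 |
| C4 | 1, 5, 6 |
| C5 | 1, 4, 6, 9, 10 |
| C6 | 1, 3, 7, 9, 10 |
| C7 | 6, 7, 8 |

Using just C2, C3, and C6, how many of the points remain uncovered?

2

Union of C2, C3, C6 = {1, 2, 3, 4, 7, 8, 9, 10}.
Not covered: 5, 6 — 2 points.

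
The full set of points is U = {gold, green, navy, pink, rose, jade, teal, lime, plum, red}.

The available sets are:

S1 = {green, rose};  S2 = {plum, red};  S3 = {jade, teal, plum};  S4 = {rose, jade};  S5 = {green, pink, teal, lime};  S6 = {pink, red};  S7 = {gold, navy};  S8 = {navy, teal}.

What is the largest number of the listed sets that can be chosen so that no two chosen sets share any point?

S1, S3, S6, S7 are pairwise disjoint (S1={green,rose}; S3={jade,teal,plum}; S6={pink,red}; S7={gold,navy}).
Every remaining set overlaps one of these, and no 5 of the listed sets are pairwise disjoint, so 4 is the maximum.

4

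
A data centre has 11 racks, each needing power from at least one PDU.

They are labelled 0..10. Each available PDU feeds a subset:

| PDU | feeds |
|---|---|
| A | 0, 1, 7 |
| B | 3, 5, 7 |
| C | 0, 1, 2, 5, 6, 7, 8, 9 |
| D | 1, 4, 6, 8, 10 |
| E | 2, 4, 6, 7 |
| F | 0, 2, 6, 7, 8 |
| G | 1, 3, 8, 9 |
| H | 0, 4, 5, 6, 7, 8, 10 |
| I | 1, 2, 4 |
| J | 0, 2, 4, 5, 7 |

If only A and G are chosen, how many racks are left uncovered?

Union of A, G = {0, 1, 3, 7, 8, 9}.
Not covered: 2, 4, 5, 6, 10 — 5 racks.

5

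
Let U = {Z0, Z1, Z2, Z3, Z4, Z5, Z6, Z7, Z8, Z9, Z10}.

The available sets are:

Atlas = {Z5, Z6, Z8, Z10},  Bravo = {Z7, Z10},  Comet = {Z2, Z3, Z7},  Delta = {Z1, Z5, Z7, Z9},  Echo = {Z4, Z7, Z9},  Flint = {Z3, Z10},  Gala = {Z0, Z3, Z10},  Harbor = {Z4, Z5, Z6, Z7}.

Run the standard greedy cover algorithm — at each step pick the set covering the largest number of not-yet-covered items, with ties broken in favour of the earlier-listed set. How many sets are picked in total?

Greedy: pick Atlas (covers 4 new) → pick Comet (covers 3 new) → pick Delta (covers 2 new) → pick Echo (covers 1 new) → pick Gala (covers 1 new). Total picks: 5.

5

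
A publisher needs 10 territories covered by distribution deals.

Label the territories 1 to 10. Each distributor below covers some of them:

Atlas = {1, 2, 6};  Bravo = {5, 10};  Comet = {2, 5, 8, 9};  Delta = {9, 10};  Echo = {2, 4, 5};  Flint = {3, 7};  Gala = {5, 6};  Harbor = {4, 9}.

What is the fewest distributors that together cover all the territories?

Atlas and Bravo and Comet and Echo and Flint together: Atlas ∪ Bravo ∪ Comet ∪ Echo ∪ Flint = {1, 2, 3, 4, 5, 6, 7, 8, 9, 10} — every territory is covered.
No 4 of the 8 distributors cover everything (all 70 combinations miss at least one territory), so 5 is optimal.

5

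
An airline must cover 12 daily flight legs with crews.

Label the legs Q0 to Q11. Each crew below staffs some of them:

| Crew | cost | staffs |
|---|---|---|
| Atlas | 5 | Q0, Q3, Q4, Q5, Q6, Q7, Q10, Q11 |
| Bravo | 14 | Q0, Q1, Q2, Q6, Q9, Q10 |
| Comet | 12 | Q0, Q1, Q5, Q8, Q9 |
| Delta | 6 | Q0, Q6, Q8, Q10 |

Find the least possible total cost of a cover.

Atlas, Bravo, Delta together cover every leg (Atlas ∪ Bravo ∪ Delta = {Q0, Q1, Q2, Q3, Q4, Q5, Q6, Q7, Q8, Q9, Q10, Q11}); total cost 5 + 14 + 6 = 25.
The greedy pick Atlas, Comet, Bravo costs 31; no covering selection beats 25.

25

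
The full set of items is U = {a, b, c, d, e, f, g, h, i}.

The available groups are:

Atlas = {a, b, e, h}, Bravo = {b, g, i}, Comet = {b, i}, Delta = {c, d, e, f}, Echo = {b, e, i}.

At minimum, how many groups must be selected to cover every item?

3

Atlas and Bravo and Delta together: Atlas ∪ Bravo ∪ Delta = {a, b, c, d, e, f, g, h, i} — every item is covered.
Each group has at most 4 items, and 2·4 = 8 < 9 — so at least 3 groups are needed, and 3 is optimal.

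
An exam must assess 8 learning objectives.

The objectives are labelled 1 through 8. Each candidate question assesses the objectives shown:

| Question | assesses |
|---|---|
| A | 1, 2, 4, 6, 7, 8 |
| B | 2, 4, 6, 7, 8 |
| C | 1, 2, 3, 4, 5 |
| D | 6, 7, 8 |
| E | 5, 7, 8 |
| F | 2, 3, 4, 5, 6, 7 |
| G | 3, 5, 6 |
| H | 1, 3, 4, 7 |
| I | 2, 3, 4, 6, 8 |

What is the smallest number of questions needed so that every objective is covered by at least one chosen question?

Take {A, F}. Their union is {1, 2, 3, 4, 5, 6, 7, 8}, which is all 8 objectives.
No single question has all 8 objectives (the largest, A, has 6), so 2 is optimal.

2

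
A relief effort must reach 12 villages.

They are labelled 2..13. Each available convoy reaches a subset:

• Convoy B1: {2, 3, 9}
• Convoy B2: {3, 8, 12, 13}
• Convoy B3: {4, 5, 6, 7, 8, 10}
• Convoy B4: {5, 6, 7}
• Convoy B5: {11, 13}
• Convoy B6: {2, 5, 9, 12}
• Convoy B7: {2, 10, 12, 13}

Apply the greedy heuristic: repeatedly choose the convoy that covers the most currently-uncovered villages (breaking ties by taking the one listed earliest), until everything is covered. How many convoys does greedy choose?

4

Greedy: pick B3 (covers 6 new) → pick B1 (covers 3 new) → pick B2 (covers 2 new) → pick B5 (covers 1 new). Total picks: 4.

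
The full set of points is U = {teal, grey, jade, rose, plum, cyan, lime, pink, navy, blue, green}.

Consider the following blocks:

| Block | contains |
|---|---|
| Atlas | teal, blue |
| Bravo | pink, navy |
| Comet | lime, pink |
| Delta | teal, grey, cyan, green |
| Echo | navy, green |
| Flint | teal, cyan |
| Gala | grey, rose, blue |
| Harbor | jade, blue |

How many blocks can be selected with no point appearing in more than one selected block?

4

Comet, Echo, Flint, Gala are pairwise disjoint (Comet={lime,pink}; Echo={navy,green}; Flint={teal,cyan}; Gala={grey,rose,blue}).
Every remaining block overlaps one of these, and no 5 of the listed blocks are pairwise disjoint, so 4 is the maximum.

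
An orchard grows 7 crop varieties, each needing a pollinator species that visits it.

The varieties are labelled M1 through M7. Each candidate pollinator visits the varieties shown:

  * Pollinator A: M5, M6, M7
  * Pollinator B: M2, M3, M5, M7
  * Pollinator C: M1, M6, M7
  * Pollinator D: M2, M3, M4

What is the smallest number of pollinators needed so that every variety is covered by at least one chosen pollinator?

3

Take {B, C, D}. Their union is {M1, M2, M3, M4, M5, M6, M7}, which is all 7 varieties.
Only C contains M1, so C is forced; the remaining 4 varieties need at least 2 more pollinators (each remaining pollinator adds at most 3) — so at least 3 pollinators are needed, and 3 is optimal.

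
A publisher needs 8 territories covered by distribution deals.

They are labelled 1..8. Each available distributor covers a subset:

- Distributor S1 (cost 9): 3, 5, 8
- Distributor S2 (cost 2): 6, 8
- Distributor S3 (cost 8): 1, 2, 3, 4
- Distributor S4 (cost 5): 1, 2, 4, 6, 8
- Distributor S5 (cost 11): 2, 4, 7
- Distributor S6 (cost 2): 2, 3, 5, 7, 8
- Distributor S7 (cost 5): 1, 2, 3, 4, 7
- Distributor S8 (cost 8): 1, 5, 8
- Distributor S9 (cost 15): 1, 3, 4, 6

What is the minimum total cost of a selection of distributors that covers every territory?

S4, S6 together cover every territory (S4 ∪ S6 = {1, 2, 3, 4, 5, 6, 7, 8}); total cost 5 + 2 = 7.
No covering selection has total cost below 7.

7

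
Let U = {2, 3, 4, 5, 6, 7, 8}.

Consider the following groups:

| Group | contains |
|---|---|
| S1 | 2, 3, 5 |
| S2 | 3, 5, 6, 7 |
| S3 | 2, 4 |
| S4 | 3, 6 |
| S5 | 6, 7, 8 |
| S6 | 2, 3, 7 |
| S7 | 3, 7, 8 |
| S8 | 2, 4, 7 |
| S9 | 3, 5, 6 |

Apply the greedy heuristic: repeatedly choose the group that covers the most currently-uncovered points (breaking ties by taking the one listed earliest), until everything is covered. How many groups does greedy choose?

3

Greedy: pick S2 (covers 4 new) → pick S3 (covers 2 new) → pick S5 (covers 1 new). Total picks: 3.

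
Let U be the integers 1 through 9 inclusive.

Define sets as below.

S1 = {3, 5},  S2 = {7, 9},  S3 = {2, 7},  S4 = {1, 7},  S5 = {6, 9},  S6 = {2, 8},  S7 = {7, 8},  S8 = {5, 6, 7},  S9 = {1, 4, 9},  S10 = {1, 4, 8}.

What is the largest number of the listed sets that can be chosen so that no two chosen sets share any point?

S1, S4, S5, S6 are pairwise disjoint (S1={3,5}; S4={1,7}; S5={6,9}; S6={2,8}).
Every remaining set overlaps one of these, and no 5 of the listed sets are pairwise disjoint, so 4 is the maximum.

4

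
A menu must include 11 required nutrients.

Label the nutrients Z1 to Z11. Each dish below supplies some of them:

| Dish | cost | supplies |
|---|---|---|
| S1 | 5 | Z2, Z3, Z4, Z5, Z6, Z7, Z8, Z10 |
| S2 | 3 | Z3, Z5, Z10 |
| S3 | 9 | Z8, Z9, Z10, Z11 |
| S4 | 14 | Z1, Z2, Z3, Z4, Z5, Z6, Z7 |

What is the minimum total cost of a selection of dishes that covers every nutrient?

23

S3, S4 together cover every nutrient (S3 ∪ S4 = {Z1, Z2, Z3, Z4, Z5, Z6, Z7, Z8, Z9, Z10, Z11}); total cost 9 + 14 = 23.
The greedy pick S1, S3, S4 costs 28; no covering selection beats 23.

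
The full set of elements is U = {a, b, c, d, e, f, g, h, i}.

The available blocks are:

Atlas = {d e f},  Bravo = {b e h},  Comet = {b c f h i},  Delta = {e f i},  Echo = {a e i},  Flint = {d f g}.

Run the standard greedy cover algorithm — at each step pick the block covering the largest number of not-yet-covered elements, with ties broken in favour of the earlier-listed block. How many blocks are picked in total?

4

Greedy: pick Comet (covers 5 new) → pick Atlas (covers 2 new) → pick Echo (covers 1 new) → pick Flint (covers 1 new). Total picks: 4.
(The true minimum cover uses only 3 blocks, so greedy is not optimal here.)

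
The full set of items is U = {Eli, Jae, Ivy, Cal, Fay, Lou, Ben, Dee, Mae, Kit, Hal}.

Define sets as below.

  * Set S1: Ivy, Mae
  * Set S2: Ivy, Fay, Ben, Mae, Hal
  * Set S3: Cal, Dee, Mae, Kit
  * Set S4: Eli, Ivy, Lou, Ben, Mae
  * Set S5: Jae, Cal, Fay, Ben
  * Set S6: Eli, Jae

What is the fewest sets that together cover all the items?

4

S2, S3, S4, and S5 cover everything between them: the union {Eli, Jae, Ivy, Cal, Fay, Lou, Ben, Dee, Mae, Kit, Hal} is all of U.
No 3 of the 6 sets cover everything (all 20 combinations miss at least one item), so 4 is optimal.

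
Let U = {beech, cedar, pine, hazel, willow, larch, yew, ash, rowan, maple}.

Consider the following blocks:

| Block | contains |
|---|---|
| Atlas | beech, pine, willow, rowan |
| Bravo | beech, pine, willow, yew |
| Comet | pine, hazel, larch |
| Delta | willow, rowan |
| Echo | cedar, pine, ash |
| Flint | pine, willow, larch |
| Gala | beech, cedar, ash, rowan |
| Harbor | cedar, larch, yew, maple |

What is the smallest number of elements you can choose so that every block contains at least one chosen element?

3

Take H = {pine, yew, rowan}. Each listed block contains at least one of these, so H is a hitting set of size 3.
No choice of 2 elements meets every block, so 3 is the minimum.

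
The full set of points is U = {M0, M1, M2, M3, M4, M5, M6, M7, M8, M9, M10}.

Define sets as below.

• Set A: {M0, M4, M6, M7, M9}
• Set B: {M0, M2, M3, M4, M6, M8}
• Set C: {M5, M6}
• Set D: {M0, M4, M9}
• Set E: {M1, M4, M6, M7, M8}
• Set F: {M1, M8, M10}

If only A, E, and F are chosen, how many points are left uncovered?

3

Union of A, E, F = {M0, M1, M4, M6, M7, M8, M9, M10}.
Not covered: M2, M3, M5 — 3 points.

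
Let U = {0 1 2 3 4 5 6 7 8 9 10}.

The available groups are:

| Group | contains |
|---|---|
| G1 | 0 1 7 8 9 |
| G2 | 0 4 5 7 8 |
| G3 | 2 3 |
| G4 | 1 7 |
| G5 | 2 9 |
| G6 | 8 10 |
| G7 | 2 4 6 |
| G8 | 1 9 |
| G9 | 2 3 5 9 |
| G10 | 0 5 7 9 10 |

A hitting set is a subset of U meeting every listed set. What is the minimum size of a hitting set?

4

The 4 points {1, 2, 5, 10} hit every group.
No choice of 3 points meets every group, so 4 is the minimum.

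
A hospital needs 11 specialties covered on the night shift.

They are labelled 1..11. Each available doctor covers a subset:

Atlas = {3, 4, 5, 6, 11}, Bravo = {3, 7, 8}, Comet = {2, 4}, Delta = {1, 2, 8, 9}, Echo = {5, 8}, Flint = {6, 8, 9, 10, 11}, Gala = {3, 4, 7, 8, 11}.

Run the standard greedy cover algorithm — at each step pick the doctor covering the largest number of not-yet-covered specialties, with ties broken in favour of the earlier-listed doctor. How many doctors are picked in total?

Greedy: pick Atlas (covers 5 new) → pick Delta (covers 4 new) → pick Bravo (covers 1 new) → pick Flint (covers 1 new). Total picks: 4.

4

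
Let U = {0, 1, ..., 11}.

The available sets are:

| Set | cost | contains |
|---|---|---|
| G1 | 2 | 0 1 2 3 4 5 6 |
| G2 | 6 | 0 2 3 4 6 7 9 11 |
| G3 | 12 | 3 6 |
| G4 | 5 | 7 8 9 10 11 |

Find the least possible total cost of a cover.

7

G1, G4 together cover every point (G1 ∪ G4 = {0, 1, 2, 3, 4, 5, 6, 7, 8, 9, 10, 11}); total cost 2 + 5 = 7.
No covering selection has total cost below 7.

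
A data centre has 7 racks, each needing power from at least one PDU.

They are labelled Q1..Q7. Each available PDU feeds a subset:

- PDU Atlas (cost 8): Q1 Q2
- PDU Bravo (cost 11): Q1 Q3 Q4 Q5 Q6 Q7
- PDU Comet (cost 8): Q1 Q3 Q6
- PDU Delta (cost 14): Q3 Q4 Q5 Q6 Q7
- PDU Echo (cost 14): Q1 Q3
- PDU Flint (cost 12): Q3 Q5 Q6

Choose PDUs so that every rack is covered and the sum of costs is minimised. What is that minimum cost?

Atlas, Bravo together cover every rack (Atlas ∪ Bravo = {Q1, Q2, Q3, Q4, Q5, Q6, Q7}); total cost 8 + 11 = 19.
No covering selection has total cost below 19.

19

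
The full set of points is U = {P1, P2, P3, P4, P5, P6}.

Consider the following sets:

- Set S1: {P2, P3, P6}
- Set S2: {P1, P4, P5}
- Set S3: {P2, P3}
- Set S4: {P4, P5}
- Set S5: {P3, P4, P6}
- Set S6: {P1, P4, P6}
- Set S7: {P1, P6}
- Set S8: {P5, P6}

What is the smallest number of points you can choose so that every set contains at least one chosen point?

3

Take H = {P3, P5, P6}. Each listed set contains at least one of these, so H is a hitting set of size 3.
The sets S3, S4, S7 are pairwise disjoint, so any hitting set needs a separate point for each — at least 3. Hence 3 is optimal.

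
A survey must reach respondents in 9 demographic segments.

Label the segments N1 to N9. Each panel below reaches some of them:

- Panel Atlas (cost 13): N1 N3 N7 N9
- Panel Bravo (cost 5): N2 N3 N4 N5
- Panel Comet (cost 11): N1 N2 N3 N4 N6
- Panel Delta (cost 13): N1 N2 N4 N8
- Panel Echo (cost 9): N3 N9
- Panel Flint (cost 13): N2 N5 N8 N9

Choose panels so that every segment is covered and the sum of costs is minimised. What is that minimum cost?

37

Atlas, Comet, Flint together cover every segment (Atlas ∪ Comet ∪ Flint = {N1, N2, N3, N4, N5, N6, N7, N8, N9}); total cost 13 + 11 + 13 = 37.
The greedy pick Bravo, Atlas, Comet, Delta costs 42; no covering selection beats 37.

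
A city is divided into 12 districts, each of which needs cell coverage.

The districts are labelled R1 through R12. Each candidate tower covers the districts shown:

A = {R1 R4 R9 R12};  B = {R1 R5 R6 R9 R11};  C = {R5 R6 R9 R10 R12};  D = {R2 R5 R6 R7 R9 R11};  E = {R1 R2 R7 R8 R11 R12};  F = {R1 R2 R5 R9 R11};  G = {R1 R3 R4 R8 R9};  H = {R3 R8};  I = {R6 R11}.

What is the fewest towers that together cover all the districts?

3

C and D and G together: C ∪ D ∪ G = {R1, R2, R3, R4, R5, R6, R7, R8, R9, R10, R11, R12} — every district is covered.
Only C contains R10, so C is forced; the remaining 7 districts need at least 2 more towers (each remaining tower adds at most 5) — so at least 3 towers are needed, and 3 is optimal.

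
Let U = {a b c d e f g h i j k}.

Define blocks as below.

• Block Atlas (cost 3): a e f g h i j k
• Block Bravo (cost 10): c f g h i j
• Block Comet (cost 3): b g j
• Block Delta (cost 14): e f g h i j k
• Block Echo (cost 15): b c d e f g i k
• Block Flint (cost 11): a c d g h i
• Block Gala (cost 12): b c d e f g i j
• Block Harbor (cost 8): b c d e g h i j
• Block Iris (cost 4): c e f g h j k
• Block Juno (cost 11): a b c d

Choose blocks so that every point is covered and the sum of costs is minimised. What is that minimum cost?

11

Atlas, Harbor together cover every point (Atlas ∪ Harbor = {a, b, c, d, e, f, g, h, i, j, k}); total cost 3 + 8 = 11.
No covering selection has total cost below 11.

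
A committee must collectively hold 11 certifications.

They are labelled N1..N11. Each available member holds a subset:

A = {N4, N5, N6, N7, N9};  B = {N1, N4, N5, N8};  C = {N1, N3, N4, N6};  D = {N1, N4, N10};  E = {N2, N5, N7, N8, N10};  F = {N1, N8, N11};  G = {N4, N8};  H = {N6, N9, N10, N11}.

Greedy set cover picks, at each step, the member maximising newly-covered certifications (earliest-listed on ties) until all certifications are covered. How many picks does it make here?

4

Greedy: pick A (covers 5 new) → pick E (covers 3 new) → pick C (covers 2 new) → pick F (covers 1 new). Total picks: 4.
(The true minimum cover uses only 3 members, so greedy is not optimal here.)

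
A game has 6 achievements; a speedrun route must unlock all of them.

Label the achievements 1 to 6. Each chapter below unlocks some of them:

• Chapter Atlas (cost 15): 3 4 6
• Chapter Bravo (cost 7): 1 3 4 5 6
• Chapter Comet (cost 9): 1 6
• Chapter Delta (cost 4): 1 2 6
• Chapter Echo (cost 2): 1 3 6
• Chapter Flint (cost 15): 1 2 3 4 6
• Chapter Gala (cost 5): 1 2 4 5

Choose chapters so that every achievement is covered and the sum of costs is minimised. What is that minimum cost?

Echo, Gala together cover every achievement (Echo ∪ Gala = {1, 2, 3, 4, 5, 6}); total cost 2 + 5 = 7.
No covering selection has total cost below 7.

7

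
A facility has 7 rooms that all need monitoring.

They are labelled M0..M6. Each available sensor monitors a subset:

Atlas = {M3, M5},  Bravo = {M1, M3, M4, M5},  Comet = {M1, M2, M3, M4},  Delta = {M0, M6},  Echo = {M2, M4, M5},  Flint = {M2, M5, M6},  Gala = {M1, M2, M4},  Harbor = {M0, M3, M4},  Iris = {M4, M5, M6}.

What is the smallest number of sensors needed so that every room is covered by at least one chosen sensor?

Atlas and Delta and Gala together: Atlas ∪ Delta ∪ Gala = {M0, M1, M2, M3, M4, M5, M6} — every room is covered.
No 2 of the 9 sensors cover everything (all 36 combinations miss at least one room), so 3 is optimal.

3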